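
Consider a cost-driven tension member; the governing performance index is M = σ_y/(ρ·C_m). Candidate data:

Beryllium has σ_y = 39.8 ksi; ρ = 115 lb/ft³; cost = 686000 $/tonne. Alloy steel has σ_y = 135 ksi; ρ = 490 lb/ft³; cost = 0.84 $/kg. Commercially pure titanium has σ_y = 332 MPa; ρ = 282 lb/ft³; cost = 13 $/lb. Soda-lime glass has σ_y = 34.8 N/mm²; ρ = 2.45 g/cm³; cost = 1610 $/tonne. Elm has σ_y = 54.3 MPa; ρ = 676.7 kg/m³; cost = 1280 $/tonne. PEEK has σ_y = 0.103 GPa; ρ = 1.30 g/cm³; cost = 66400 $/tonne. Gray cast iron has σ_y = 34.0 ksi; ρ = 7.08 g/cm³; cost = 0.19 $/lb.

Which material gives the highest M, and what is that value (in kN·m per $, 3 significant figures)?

alloy steel, M = 141 kN·m per $

After converting to SI:
  beryllium: σ_y = 274.4 MPa, ρ = 1842 kg/m³, cost = 686.0 $/kg
  alloy steel: σ_y = 930.8 MPa, ρ = 7849 kg/m³, cost = 0.8400 $/kg
  commercially pure titanium: σ_y = 332.0 MPa, ρ = 4517 kg/m³, cost = 28.66 $/kg
  soda-lime glass: σ_y = 34.80 MPa, ρ = 2450 kg/m³, cost = 1.610 $/kg
  elm: σ_y = 54.30 MPa, ρ = 676.7 kg/m³, cost = 1.280 $/kg
  PEEK: σ_y = 103.0 MPa, ρ = 1300 kg/m³, cost = 66.40 $/kg
  gray cast iron: σ_y = 234.4 MPa, ρ = 7080 kg/m³, cost = 0.4189 $/kg
  alloy steel: M = 141 kN·m per $
  gray cast iron: M = 79.0 kN·m per $
  elm: M = 62.7 kN·m per $
  soda-lime glass: M = 8.82 kN·m per $
  commercially pure titanium: M = 2.56 kN·m per $
  PEEK: M = 1.19 kN·m per $
  beryllium: M = 0.217 kN·m per $
Alloy steel has the largest M.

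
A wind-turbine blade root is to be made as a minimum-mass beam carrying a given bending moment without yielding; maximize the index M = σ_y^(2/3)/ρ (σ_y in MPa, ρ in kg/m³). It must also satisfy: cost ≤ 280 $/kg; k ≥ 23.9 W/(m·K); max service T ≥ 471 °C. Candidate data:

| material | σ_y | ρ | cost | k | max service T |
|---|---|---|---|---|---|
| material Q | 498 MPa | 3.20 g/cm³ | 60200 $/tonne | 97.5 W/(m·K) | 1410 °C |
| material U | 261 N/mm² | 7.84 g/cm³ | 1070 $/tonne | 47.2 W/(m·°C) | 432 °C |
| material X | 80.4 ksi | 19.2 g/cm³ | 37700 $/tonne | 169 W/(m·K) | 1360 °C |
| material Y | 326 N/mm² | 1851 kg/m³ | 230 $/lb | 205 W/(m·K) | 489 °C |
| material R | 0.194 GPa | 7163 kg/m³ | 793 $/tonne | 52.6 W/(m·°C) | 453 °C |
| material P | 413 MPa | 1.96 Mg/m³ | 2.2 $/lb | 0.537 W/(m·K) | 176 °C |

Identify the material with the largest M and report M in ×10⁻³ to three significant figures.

material Q, M = 19.6×10⁻³

Screen on constraints: cost ≤ 280 $/kg; k ≥ 23.9 W/(m·K); max service T ≥ 471 °C. Survivors: material Q, material X.
Putting every candidate on a common basis:
  material Q: σ_y = 498.0 MPa, ρ = 3200 kg/m³
  material X: σ_y = 554.3 MPa, ρ = 19200 kg/m³
  material Q: M = 19.6×10⁻³
  material X: M = 3.51×10⁻³
Material Q has the largest M.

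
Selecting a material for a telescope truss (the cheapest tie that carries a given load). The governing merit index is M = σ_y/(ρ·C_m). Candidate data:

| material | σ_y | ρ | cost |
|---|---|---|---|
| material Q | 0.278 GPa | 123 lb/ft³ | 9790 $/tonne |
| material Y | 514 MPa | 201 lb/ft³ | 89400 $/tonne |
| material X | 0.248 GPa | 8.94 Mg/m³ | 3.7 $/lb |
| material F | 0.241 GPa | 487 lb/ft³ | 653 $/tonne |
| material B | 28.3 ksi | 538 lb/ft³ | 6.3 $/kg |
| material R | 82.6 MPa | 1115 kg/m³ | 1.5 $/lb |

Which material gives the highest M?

Convert each candidate to consistent units, then evaluate M:
  material Q: σ_y = 278.0 MPa, ρ = 1970 kg/m³, cost = 9.790 $/kg
  material Y: σ_y = 514.0 MPa, ρ = 3220 kg/m³, cost = 89.40 $/kg
  material X: σ_y = 248.0 MPa, ρ = 8940 kg/m³, cost = 8.157 $/kg
  material F: σ_y = 241.0 MPa, ρ = 7801 kg/m³, cost = 0.6530 $/kg
  material B: σ_y = 195.1 MPa, ρ = 8618 kg/m³, cost = 6.300 $/kg
  material R: σ_y = 82.60 MPa, ρ = 1115 kg/m³, cost = 3.307 $/kg
  material F: M = 47.3 kN·m per $
  material R: M = 22.4 kN·m per $
  material Q: M = 14.4 kN·m per $
  material B: M = 3.59 kN·m per $
  material X: M = 3.40 kN·m per $
  material Y: M = 1.79 kN·m per $
Material F ranks first.

material F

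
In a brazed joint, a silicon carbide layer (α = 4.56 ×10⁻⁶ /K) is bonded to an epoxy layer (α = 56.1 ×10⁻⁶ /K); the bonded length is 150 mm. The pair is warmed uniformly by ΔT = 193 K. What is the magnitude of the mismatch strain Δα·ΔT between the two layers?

Δα = |4.56 − 56.1|×10⁻⁶/K = 51.5×10⁻⁶/K.
Mismatch strain = Δα·ΔT = 51.5×10⁻⁶ × 193.0 = 9.95×10⁻³.

9.95×10⁻³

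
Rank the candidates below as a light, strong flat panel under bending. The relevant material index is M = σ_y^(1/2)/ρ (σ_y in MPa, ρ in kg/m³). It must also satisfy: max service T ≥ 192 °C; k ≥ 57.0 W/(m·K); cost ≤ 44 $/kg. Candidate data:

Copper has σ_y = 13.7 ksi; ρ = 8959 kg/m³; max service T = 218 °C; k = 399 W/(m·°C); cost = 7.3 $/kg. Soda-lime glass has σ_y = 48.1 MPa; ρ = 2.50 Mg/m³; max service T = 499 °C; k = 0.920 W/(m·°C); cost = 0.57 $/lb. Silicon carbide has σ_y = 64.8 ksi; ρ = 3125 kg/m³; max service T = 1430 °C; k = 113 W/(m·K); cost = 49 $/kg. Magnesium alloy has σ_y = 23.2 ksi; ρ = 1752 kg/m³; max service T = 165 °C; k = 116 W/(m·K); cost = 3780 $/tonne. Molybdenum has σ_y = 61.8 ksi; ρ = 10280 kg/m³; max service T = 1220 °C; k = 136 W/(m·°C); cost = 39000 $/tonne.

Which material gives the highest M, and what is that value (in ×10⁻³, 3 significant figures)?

Screen on constraints: max service T ≥ 192 °C; k ≥ 57.0 W/(m·K); cost ≤ 44 $/kg. Survivors: copper, molybdenum.
After converting to SI:
  copper: σ_y = 94.46 MPa, ρ = 8959 kg/m³
  molybdenum: σ_y = 426.1 MPa, ρ = 10280 kg/m³
  molybdenum: M = 2.01×10⁻³
  copper: M = 1.08×10⁻³
The maximum is for molybdenum.

molybdenum, M = 2.01×10⁻³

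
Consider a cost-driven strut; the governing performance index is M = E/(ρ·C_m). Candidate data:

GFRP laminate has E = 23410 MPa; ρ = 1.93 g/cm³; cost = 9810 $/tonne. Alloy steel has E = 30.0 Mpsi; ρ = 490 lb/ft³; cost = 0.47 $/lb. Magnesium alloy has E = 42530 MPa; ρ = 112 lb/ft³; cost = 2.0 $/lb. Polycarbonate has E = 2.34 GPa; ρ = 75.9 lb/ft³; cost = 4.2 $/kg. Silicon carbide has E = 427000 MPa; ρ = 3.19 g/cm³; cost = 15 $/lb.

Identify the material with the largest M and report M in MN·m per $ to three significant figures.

Putting every candidate on a common basis:
  GFRP laminate: E = 23.41 GPa, ρ = 1930 kg/m³, cost = 9.810 $/kg
  alloy steel: E = 206.8 GPa, ρ = 7849 kg/m³, cost = 1.036 $/kg
  magnesium alloy: E = 42.53 GPa, ρ = 1794 kg/m³, cost = 4.409 $/kg
  polycarbonate: E = 2.340 GPa, ρ = 1216 kg/m³, cost = 4.200 $/kg
  silicon carbide: E = 427.0 GPa, ρ = 3190 kg/m³, cost = 33.07 $/kg
  alloy steel: M = 25.4 MN·m per $
  magnesium alloy: M = 5.38 MN·m per $
  silicon carbide: M = 4.05 MN·m per $
  GFRP laminate: M = 1.24 MN·m per $
  polycarbonate: M = 0.458 MN·m per $
The maximum is for alloy steel.

alloy steel, M = 25.4 MN·m per $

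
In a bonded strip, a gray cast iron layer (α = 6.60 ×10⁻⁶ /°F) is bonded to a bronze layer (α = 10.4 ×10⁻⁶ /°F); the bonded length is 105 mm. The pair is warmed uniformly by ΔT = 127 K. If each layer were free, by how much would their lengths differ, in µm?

91.2 µm

gray cast iron: α = 6.60×10⁻⁶/°F × 9/5 = 11.9×10⁻⁶/K.
bronze: α = 10.4×10⁻⁶/°F × 9/5 = 18.7×10⁻⁶/K.
Δα = |11.9 − 18.7|×10⁻⁶/K = 6.84×10⁻⁶/K.
ΔL_mismatch = Δα·L·ΔT = 6.84×10⁻⁶ × 105.0 mm × 127.0 K = 91.2 µm.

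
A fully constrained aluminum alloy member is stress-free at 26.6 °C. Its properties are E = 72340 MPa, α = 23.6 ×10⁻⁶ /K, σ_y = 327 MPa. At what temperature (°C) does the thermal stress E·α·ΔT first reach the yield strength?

E = 72340 MPa = 72.34 GPa.
E·α·ΔT = 327.0 MPa ⇒ ΔT = 327.0 / (72.34×10³ × 23.6×10⁻⁶) = 191.5 K.
T = 26.6 + 191.5 = 218.1 °C.

218 °C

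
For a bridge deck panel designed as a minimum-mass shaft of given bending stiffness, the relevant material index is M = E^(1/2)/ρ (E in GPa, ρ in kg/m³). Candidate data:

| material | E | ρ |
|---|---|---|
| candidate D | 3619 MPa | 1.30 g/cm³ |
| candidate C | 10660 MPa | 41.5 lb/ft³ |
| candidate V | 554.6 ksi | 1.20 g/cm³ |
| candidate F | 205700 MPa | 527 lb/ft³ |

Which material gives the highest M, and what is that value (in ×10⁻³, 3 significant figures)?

candidate C, M = 4.91×10⁻³

Normalizing units and computing the index:
  candidate D: E = 3.619 GPa, ρ = 1300 kg/m³
  candidate C: E = 10.66 GPa, ρ = 664.8 kg/m³
  candidate V: E = 3.824 GPa, ρ = 1200 kg/m³
  candidate F: E = 205.7 GPa, ρ = 8442 kg/m³
  candidate C: M = 4.91×10⁻³
  candidate F: M = 1.70×10⁻³
  candidate V: M = 1.63×10⁻³
  candidate D: M = 1.46×10⁻³
Candidate C has the largest M.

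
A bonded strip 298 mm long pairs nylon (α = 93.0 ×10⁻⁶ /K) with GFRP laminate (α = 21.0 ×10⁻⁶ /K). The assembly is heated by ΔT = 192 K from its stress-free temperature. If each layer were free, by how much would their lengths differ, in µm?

Δα = |93.0 − 21.0|×10⁻⁶/K = 72.0×10⁻⁶/K.
ΔL_mismatch = Δα·L·ΔT = 72.0×10⁻⁶ × 298.0 mm × 192.0 K = 4120 µm.

4120 µm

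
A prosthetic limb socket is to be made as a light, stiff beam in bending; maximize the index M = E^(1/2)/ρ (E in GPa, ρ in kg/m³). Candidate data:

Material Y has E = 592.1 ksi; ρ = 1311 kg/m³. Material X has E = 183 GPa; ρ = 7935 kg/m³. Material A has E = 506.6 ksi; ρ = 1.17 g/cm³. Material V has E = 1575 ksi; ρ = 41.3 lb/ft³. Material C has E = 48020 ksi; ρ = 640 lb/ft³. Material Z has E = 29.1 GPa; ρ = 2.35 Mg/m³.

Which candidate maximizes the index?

material V

Normalizing units and computing the index:
  material Y: E = 4.082 GPa, ρ = 1311 kg/m³
  material X: E = 183.0 GPa, ρ = 7935 kg/m³
  material A: E = 3.493 GPa, ρ = 1170 kg/m³
  material V: E = 10.86 GPa, ρ = 661.6 kg/m³
  material C: E = 331.1 GPa, ρ = 10250 kg/m³
  material Z: E = 29.10 GPa, ρ = 2350 kg/m³
  material V: M = 4.98×10⁻³
  material Z: M = 2.30×10⁻³
  material C: M = 1.77×10⁻³
  material X: M = 1.70×10⁻³
  material A: M = 1.60×10⁻³
  material Y: M = 1.54×10⁻³
Material V has the largest M.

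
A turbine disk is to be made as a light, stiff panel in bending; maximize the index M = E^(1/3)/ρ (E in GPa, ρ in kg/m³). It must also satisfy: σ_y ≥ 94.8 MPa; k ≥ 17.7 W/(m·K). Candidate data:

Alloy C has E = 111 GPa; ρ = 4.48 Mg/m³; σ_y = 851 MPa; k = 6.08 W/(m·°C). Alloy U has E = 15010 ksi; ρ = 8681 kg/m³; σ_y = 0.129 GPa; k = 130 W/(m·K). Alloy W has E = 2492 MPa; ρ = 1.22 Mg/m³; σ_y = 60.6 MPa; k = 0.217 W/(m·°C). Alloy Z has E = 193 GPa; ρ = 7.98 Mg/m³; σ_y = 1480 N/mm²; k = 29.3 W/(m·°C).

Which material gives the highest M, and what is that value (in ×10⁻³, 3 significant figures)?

alloy Z, M = 0.724×10⁻³

Screen on constraints: σ_y ≥ 94.8 MPa; k ≥ 17.7 W/(m·K). Survivors: alloy U, alloy Z.
Putting every candidate on a common basis:
  alloy U: E = 103.5 GPa, ρ = 8681 kg/m³
  alloy Z: E = 193.0 GPa, ρ = 7980 kg/m³
  alloy Z: M = 0.724×10⁻³
  alloy U: M = 0.541×10⁻³
Alloy Z ranks first.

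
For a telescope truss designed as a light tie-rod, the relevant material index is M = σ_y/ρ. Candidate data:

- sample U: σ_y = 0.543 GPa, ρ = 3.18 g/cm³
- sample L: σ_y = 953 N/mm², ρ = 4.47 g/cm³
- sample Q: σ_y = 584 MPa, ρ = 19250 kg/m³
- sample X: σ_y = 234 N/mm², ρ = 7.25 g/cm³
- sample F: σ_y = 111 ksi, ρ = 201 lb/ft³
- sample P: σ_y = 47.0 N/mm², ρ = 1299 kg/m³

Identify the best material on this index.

sample F

Normalizing units and computing the index:
  sample U: σ_y = 543.0 MPa, ρ = 3180 kg/m³
  sample L: σ_y = 953.0 MPa, ρ = 4470 kg/m³
  sample Q: σ_y = 584.0 MPa, ρ = 19250 kg/m³
  sample X: σ_y = 234.0 MPa, ρ = 7250 kg/m³
  sample F: σ_y = 765.3 MPa, ρ = 3220 kg/m³
  sample P: σ_y = 47.00 MPa, ρ = 1299 kg/m³
  sample F: M = 238 kN·m/kg
  sample L: M = 213 kN·m/kg
  sample U: M = 171 kN·m/kg
  sample P: M = 36.2 kN·m/kg
  sample X: M = 32.3 kN·m/kg
  sample Q: M = 30.3 kN·m/kg
The maximum is for sample F.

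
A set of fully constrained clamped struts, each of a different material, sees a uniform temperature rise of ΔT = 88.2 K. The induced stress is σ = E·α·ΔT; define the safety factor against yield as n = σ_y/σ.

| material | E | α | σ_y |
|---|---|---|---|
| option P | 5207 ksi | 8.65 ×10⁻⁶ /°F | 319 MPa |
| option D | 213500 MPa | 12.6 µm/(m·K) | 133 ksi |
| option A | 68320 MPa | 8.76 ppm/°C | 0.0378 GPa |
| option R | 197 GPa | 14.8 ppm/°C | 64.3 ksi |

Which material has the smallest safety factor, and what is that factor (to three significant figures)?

option A, n = 0.716

Per material, after unit conversion:
  option P: E = 35.90, α = 15.6, σ_y = 319.0 → σ = 49.3 MPa, n = 6.47
  option D: E = 213.5, α = 12.6, σ_y = 917.0 → σ = 237 MPa, n = 3.86
  option A: E = 68.32, α = 8.76, σ_y = 37.80 → σ = 52.8 MPa, n = 0.716
  option R: E = 197.0, α = 14.8, σ_y = 443.3 → σ = 257 MPa, n = 1.72
Option A has the lowest safety factor, n = 0.716.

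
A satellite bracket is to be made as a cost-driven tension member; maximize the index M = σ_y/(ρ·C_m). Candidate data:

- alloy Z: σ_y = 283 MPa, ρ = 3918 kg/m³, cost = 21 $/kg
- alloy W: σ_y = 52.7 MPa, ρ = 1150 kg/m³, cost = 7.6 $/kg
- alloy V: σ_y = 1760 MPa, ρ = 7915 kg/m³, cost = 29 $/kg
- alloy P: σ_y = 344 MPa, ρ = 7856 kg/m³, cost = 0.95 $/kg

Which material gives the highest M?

alloy P

Computing M directly (units already consistent):
  alloy P: M = 46.1 kN·m per $
  alloy V: M = 7.67 kN·m per $
  alloy W: M = 6.03 kN·m per $
  alloy Z: M = 3.44 kN·m per $
The maximum is for alloy P.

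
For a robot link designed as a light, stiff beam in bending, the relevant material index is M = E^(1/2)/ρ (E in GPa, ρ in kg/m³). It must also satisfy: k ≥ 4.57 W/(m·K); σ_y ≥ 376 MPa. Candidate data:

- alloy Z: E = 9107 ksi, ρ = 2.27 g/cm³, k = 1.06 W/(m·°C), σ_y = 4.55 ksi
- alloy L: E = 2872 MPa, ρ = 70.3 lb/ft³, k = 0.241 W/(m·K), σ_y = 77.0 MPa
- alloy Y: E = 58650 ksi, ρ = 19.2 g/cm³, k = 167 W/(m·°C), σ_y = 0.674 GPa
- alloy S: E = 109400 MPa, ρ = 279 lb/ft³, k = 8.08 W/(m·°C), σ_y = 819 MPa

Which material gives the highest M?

alloy S

Screen on constraints: k ≥ 4.57 W/(m·K); σ_y ≥ 376 MPa. Survivors: alloy Y, alloy S.
Normalizing units and computing the index:
  alloy Y: E = 404.4 GPa, ρ = 19200 kg/m³
  alloy S: E = 109.4 GPa, ρ = 4469 kg/m³
  alloy S: M = 2.34×10⁻³
  alloy Y: M = 1.05×10⁻³
Alloy S ranks first.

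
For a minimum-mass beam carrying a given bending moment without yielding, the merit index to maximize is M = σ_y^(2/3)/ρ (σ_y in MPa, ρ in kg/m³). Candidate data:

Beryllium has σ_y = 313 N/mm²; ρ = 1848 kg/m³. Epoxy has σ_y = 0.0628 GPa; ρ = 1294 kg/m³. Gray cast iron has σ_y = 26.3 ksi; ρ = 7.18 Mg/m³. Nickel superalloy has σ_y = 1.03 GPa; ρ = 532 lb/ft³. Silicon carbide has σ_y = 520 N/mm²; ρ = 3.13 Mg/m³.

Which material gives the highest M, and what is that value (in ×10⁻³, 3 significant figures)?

beryllium, M = 24.9×10⁻³

Convert each candidate to consistent units, then evaluate M:
  beryllium: σ_y = 313.0 MPa, ρ = 1848 kg/m³
  epoxy: σ_y = 62.80 MPa, ρ = 1294 kg/m³
  gray cast iron: σ_y = 181.3 MPa, ρ = 7180 kg/m³
  nickel superalloy: σ_y = 1030 MPa, ρ = 8522 kg/m³
  silicon carbide: σ_y = 520.0 MPa, ρ = 3130 kg/m³
  beryllium: M = 24.9×10⁻³
  silicon carbide: M = 20.7×10⁻³
  epoxy: M = 12.2×10⁻³
  nickel superalloy: M = 12.0×10⁻³
  gray cast iron: M = 4.46×10⁻³
Beryllium has the largest M.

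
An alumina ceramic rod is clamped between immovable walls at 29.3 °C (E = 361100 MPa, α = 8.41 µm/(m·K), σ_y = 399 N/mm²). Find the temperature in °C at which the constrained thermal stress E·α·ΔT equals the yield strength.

161 °C

E = 361100 MPa = 361.1 GPa.
σ_y = 399 N/mm² = 399.0 MPa.
E·α·ΔT = 399.0 MPa ⇒ ΔT = 399.0 / (361.1×10³ × 8.41×10⁻⁶) = 131.4 K.
T = 29.3 + 131.4 = 160.7 °C.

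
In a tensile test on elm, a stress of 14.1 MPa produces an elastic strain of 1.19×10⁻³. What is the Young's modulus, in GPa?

E = σ/ε = 14.1 MPa / 1.19×10⁻³ = 11850 MPa = 11.8 GPa.

11.8 GPa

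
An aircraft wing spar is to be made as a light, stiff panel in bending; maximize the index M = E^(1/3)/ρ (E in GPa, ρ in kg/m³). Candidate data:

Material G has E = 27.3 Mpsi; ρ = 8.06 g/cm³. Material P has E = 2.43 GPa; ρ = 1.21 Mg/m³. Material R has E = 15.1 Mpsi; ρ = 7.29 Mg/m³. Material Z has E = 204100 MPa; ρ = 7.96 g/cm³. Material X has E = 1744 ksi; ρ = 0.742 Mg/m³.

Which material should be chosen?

material X

After converting to SI:
  material G: E = 188.2 GPa, ρ = 8060 kg/m³
  material P: E = 2.430 GPa, ρ = 1210 kg/m³
  material R: E = 104.1 GPa, ρ = 7290 kg/m³
  material Z: E = 204.1 GPa, ρ = 7960 kg/m³
  material X: E = 12.02 GPa, ρ = 742.0 kg/m³
  material X: M = 3.09×10⁻³
  material P: M = 1.11×10⁻³
  material Z: M = 0.740×10⁻³
  material G: M = 0.711×10⁻³
  material R: M = 0.645×10⁻³
Material X has the largest M.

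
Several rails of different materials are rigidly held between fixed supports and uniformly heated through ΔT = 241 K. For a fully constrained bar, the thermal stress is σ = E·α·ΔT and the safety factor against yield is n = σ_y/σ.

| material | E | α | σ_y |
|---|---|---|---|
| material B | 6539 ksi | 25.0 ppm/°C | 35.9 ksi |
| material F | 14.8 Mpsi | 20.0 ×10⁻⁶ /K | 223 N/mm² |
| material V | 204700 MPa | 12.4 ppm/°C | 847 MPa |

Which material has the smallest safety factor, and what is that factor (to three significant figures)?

Converting E to GPa, α to ×10⁻⁶/K, σ_y to MPa, then σ and n for each:
  material B: E = 45.08, α = 25.0, σ_y = 247.5 → σ = 272 MPa, n = 0.911
  material F: E = 102.0, α = 20.0, σ_y = 223.0 → σ = 492 MPa, n = 0.453
  material V: E = 204.7, α = 12.4, σ_y = 847.0 → σ = 612 MPa, n = 1.38
The minimum is material F at n = 0.453.

material F, n = 0.453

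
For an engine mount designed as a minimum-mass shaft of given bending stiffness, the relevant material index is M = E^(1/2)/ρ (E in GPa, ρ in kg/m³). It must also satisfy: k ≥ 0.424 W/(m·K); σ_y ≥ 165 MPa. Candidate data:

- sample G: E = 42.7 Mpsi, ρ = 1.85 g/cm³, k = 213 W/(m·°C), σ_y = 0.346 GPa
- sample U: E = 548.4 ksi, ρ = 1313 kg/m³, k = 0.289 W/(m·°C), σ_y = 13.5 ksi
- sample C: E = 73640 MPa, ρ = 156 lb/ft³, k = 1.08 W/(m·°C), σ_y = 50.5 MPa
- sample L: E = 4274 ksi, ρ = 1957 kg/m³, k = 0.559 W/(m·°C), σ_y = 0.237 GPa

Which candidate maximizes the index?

sample G

Screen on constraints: k ≥ 0.424 W/(m·K); σ_y ≥ 165 MPa. Survivors: sample G, sample L.
After converting to SI:
  sample G: E = 294.4 GPa, ρ = 1850 kg/m³
  sample L: E = 29.47 GPa, ρ = 1957 kg/m³
  sample G: M = 9.27×10⁻³
  sample L: M = 2.77×10⁻³
Sample G ranks first.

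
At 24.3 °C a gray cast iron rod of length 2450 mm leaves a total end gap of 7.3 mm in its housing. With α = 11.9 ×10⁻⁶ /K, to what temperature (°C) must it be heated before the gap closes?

α·L₀·ΔT = 7.3 mm ⇒ ΔT = 7.3 / (11.9×10⁻⁶ × 2450.0) = 250.4 K.
T = 24.3 + 250.4 = 274.7 °C.

275 °C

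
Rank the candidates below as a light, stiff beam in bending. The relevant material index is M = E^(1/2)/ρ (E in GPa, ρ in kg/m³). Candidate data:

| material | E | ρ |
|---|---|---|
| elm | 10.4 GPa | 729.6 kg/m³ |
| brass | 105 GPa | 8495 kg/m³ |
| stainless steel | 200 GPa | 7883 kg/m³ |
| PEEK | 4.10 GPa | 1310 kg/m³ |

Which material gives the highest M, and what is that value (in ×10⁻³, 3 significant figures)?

Per-candidate index values:
  elm: M = 4.42×10⁻³
  stainless steel: M = 1.79×10⁻³
  PEEK: M = 1.55×10⁻³
  brass: M = 1.21×10⁻³
Highest index: elm.

elm, M = 4.42×10⁻³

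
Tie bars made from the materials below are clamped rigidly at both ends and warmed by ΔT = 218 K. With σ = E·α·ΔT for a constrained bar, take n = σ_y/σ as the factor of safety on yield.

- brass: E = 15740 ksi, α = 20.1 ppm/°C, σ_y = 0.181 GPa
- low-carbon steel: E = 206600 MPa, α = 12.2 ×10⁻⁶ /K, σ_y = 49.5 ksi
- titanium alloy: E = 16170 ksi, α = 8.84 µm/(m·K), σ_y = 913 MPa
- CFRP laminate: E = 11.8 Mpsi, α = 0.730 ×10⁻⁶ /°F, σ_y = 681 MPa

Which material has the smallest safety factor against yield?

With everything in SI (GPa, ×10⁻⁶/K, MPa):
  brass: E = 108.5, α = 20.1, σ_y = 181.0 → σ = 476 MPa, n = 0.381
  low-carbon steel: E = 206.6, α = 12.2, σ_y = 341.3 → σ = 549 MPa, n = 0.621
  titanium alloy: E = 111.5, α = 8.84, σ_y = 913.0 → σ = 215 MPa, n = 4.25
  CFRP laminate: E = 81.36, α = 1.31, σ_y = 681.0 → σ = 23.3 MPa, n = 29.2
Smallest n: brass with n = 0.381.

brass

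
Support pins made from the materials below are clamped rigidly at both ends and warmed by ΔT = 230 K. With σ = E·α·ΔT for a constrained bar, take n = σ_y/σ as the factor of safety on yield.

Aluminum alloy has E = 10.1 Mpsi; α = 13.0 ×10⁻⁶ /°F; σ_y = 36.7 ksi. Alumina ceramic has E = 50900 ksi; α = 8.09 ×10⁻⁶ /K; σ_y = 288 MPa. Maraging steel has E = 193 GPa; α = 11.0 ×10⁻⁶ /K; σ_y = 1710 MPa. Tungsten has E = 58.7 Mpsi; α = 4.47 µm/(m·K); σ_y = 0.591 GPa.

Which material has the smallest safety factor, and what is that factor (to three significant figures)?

In consistent units (E in GPa, α in ×10⁻⁶/K, σ_y in MPa):
  aluminum alloy: E = 69.64, α = 23.4, σ_y = 253.0 → σ = 375 MPa, n = 0.675
  alumina ceramic: E = 350.9, α = 8.09, σ_y = 288.0 → σ = 653 MPa, n = 0.441
  maraging steel: E = 193.0, α = 11.0, σ_y = 1710 → σ = 488 MPa, n = 3.50
  tungsten: E = 404.7, α = 4.47, σ_y = 591.0 → σ = 416 MPa, n = 1.42
Smallest n: alumina ceramic with n = 0.441.

alumina ceramic, n = 0.441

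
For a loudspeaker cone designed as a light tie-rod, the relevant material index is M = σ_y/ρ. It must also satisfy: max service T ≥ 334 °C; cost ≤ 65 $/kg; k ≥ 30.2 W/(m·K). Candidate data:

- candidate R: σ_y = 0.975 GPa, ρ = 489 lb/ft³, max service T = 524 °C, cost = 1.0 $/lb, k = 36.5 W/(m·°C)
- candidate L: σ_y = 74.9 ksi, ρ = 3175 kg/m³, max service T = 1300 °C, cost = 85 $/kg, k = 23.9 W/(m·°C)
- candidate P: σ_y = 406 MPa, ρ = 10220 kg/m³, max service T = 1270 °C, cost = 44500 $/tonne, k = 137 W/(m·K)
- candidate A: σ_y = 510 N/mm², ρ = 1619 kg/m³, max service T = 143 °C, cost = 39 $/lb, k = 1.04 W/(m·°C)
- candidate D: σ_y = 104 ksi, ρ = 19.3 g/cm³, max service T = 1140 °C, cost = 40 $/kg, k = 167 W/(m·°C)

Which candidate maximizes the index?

Screen on constraints: max service T ≥ 334 °C; cost ≤ 65 $/kg; k ≥ 30.2 W/(m·K). Survivors: candidate R, candidate P, candidate D.
Putting every candidate on a common basis:
  candidate R: σ_y = 975.0 MPa, ρ = 7833 kg/m³
  candidate P: σ_y = 406.0 MPa, ρ = 10220 kg/m³
  candidate D: σ_y = 717.1 MPa, ρ = 19300 kg/m³
  candidate R: M = 124 kN·m/kg
  candidate P: M = 39.7 kN·m/kg
  candidate D: M = 37.2 kN·m/kg
The maximum is for candidate R.

candidate R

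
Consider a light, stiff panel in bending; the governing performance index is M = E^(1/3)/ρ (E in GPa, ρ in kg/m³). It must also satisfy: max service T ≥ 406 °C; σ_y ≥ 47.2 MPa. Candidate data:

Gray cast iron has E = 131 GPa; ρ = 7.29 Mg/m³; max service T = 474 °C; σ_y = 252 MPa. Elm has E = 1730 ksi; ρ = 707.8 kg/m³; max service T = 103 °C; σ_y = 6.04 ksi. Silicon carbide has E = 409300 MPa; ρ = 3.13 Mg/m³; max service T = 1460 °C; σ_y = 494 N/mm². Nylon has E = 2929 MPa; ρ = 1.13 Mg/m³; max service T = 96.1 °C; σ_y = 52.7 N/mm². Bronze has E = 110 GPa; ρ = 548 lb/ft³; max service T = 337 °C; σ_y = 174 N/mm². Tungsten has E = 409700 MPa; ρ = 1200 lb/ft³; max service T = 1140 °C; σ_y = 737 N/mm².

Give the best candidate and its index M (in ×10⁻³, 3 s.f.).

silicon carbide, M = 2.37×10⁻³

Screen on constraints: max service T ≥ 406 °C; σ_y ≥ 47.2 MPa. Survivors: gray cast iron, silicon carbide, tungsten.
In SI units:
  gray cast iron: E = 131.0 GPa, ρ = 7290 kg/m³
  silicon carbide: E = 409.3 GPa, ρ = 3130 kg/m³
  tungsten: E = 409.7 GPa, ρ = 19220 kg/m³
  silicon carbide: M = 2.37×10⁻³
  gray cast iron: M = 0.697×10⁻³
  tungsten: M = 0.386×10⁻³
Silicon carbide ranks first.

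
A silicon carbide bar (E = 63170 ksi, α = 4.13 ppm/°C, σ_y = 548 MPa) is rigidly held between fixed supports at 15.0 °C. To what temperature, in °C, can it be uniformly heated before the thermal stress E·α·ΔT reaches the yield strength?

320 °C

E = 63170 ksi = 435.5 GPa.
E·α·ΔT = 548.0 MPa ⇒ ΔT = 548.0 / (435.5×10³ × 4.13×10⁻⁶) = 304.6 K.
T = 15.0 + 304.6 = 319.6 °C.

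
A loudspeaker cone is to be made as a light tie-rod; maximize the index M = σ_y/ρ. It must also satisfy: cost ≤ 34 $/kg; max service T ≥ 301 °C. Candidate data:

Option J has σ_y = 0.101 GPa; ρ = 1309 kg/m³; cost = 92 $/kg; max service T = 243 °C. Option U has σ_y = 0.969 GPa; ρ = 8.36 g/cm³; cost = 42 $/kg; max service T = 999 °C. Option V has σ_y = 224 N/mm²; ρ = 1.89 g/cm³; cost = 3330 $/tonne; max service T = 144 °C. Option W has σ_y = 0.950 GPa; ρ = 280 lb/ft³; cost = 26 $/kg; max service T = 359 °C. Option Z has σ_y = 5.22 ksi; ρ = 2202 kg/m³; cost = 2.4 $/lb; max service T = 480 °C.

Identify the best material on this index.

Screen on constraints: cost ≤ 34 $/kg; max service T ≥ 301 °C. Survivors: option W, option Z.
Normalizing units and computing the index:
  option W: σ_y = 950.0 MPa, ρ = 4485 kg/m³
  option Z: σ_y = 35.99 MPa, ρ = 2202 kg/m³
  option W: M = 212 kN·m/kg
  option Z: M = 16.3 kN·m/kg
Option W ranks first.

option W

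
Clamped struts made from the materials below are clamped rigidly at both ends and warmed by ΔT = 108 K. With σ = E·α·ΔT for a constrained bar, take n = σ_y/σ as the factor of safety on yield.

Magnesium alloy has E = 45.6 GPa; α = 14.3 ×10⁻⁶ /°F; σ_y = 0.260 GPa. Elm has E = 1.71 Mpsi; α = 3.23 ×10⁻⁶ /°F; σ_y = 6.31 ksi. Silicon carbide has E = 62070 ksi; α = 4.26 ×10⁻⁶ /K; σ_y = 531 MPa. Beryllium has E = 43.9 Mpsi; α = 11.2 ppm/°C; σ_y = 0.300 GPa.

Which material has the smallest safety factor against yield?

beryllium

With everything in SI (GPa, ×10⁻⁶/K, MPa):
  magnesium alloy: E = 45.60, α = 25.7, σ_y = 260.0 → σ = 127 MPa, n = 2.05
  elm: E = 11.79, α = 5.81, σ_y = 43.51 → σ = 7.40 MPa, n = 5.88
  silicon carbide: E = 428.0, α = 4.26, σ_y = 531.0 → σ = 197 MPa, n = 2.70
  beryllium: E = 302.7, α = 11.2, σ_y = 300.0 → σ = 366 MPa, n = 0.819
Smallest n: beryllium with n = 0.819.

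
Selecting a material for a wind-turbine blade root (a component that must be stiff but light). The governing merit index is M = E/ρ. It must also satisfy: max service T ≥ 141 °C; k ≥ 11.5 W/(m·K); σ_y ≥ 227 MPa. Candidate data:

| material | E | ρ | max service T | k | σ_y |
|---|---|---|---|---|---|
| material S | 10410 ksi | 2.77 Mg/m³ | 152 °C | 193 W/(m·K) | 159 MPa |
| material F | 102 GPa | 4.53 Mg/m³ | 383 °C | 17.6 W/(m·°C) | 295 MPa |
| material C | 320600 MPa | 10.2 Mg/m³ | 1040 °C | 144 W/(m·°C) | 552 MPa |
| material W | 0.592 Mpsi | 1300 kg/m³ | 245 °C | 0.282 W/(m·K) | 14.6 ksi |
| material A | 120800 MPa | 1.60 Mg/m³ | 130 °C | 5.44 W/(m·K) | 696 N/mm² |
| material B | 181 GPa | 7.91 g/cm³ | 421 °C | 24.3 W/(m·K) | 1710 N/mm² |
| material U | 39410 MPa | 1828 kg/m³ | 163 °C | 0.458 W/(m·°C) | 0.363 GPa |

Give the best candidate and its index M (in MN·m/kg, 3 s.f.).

Screen on constraints: max service T ≥ 141 °C; k ≥ 11.5 W/(m·K); σ_y ≥ 227 MPa. Survivors: material F, material C, material B.
In SI units:
  material F: E = 102.0 GPa, ρ = 4530 kg/m³
  material C: E = 320.6 GPa, ρ = 10200 kg/m³
  material B: E = 181.0 GPa, ρ = 7910 kg/m³
  material C: M = 31.4 MN·m/kg
  material B: M = 22.9 MN·m/kg
  material F: M = 22.5 MN·m/kg
Highest index: material C.

material C, M = 31.4 MN·m/kg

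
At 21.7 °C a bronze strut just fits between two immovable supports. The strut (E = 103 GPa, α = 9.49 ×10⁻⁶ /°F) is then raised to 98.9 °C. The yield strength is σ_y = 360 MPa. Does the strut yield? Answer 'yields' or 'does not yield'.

α = 9.49×10⁻⁶/°F × 9/5 = 17.1×10⁻⁶/K.
ΔT = 77.20 K. Constrained thermal stress σ = E·α·ΔT = 103.0×10³ MPa × 17.1×10⁻⁶ × 77.20 = 136 MPa (compressive).
Compare to σ_y = 360 MPa: σ < σ_y, so it does not yield.

does not yield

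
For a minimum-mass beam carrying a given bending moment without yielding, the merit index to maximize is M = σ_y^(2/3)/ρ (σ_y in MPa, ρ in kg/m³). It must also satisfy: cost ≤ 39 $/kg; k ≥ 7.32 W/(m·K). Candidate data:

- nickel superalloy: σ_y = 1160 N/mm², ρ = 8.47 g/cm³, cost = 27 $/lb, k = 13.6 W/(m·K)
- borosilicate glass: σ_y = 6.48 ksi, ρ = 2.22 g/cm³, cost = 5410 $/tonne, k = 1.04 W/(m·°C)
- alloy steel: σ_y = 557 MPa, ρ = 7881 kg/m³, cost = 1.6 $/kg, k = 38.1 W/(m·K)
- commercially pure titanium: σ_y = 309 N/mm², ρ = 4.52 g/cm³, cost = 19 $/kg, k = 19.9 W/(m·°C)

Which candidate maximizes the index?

Screen on constraints: cost ≤ 39 $/kg; k ≥ 7.32 W/(m·K). Survivors: alloy steel, commercially pure titanium.
Convert each candidate to consistent units, then evaluate M:
  alloy steel: σ_y = 557.0 MPa, ρ = 7881 kg/m³
  commercially pure titanium: σ_y = 309.0 MPa, ρ = 4520 kg/m³
  commercially pure titanium: M = 10.1×10⁻³
  alloy steel: M = 8.59×10⁻³
Commercially pure titanium ranks first.

commercially pure titanium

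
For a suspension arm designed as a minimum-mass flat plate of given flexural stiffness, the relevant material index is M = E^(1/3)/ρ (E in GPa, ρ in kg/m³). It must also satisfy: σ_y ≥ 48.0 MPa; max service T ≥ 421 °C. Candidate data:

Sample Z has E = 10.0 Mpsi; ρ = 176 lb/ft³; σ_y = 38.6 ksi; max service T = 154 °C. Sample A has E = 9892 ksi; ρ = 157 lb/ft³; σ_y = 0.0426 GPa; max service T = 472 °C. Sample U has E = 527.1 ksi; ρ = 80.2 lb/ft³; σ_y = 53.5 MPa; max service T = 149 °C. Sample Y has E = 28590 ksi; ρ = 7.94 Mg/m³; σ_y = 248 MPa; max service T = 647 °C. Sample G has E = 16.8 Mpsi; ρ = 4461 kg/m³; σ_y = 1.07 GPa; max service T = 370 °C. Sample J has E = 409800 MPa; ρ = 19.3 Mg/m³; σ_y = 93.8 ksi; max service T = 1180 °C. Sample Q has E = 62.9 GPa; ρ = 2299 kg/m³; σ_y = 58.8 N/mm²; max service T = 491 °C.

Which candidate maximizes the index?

sample Q

Screen on constraints: σ_y ≥ 48.0 MPa; max service T ≥ 421 °C. Survivors: sample Y, sample J, sample Q.
After converting to SI:
  sample Y: E = 197.1 GPa, ρ = 7940 kg/m³
  sample J: E = 409.8 GPa, ρ = 19300 kg/m³
  sample Q: E = 62.90 GPa, ρ = 2299 kg/m³
  sample Q: M = 1.73×10⁻³
  sample Y: M = 0.733×10⁻³
  sample J: M = 0.385×10⁻³
Highest index: sample Q.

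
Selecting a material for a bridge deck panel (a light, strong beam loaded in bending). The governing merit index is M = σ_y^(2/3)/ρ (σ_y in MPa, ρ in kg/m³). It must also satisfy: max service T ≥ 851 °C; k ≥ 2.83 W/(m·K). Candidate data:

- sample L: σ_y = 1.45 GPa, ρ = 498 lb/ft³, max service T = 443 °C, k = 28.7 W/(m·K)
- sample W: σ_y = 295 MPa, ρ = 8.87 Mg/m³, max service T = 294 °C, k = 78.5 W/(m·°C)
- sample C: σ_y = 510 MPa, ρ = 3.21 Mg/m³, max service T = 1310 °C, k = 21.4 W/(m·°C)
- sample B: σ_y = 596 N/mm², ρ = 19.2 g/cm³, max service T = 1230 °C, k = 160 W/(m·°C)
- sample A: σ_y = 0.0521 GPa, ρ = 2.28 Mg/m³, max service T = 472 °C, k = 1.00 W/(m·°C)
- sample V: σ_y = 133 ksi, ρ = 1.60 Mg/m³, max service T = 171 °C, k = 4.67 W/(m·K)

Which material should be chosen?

Screen on constraints: max service T ≥ 851 °C; k ≥ 2.83 W/(m·K). Survivors: sample C, sample B.
Convert each candidate to consistent units, then evaluate M:
  sample C: σ_y = 510.0 MPa, ρ = 3210 kg/m³
  sample B: σ_y = 596.0 MPa, ρ = 19200 kg/m³
  sample C: M = 19.9×10⁻³
  sample B: M = 3.69×10⁻³
Highest index: sample C.

sample C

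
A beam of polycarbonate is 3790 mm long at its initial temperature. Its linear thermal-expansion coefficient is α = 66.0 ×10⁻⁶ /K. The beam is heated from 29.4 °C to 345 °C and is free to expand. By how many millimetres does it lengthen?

78.9 mm

ΔT = 345 − 29.4 = 315.6 K.
ΔL = α·L₀·ΔT = 66.0×10⁻⁶ × 3790 mm × 315.6 K = 78.9 mm.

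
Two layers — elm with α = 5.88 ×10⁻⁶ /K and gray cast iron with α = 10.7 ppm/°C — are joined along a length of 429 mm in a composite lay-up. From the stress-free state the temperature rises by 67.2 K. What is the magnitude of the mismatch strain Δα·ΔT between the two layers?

3.24×10⁻⁴

Δα = |5.88 − 10.7|×10⁻⁶/K = 4.82×10⁻⁶/K.
Mismatch strain = Δα·ΔT = 4.82×10⁻⁶ × 67.2 = 3.24×10⁻⁴.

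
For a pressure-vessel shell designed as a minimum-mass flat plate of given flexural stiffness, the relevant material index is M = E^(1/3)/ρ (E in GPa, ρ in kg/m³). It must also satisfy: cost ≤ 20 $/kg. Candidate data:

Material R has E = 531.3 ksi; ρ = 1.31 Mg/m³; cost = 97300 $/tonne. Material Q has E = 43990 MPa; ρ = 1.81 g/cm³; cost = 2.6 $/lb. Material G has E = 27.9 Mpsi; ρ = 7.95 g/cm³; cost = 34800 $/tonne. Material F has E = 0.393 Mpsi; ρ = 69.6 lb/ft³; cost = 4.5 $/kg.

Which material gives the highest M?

Screen on constraints: cost ≤ 20 $/kg. Survivors: material Q, material F.
Putting every candidate on a common basis:
  material Q: E = 43.99 GPa, ρ = 1810 kg/m³
  material F: E = 2.710 GPa, ρ = 1115 kg/m³
  material Q: M = 1.95×10⁻³
  material F: M = 1.25×10⁻³
The maximum is for material Q.

material Q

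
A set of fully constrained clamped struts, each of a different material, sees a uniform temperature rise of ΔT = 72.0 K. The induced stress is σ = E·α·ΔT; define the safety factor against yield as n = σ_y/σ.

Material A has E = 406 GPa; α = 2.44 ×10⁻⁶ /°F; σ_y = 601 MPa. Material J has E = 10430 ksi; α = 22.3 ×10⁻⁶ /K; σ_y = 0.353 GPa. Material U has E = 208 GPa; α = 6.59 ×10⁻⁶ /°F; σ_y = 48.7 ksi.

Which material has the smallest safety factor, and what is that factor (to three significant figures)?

With everything in SI (GPa, ×10⁻⁶/K, MPa):
  material A: E = 406.0, α = 4.39, σ_y = 601.0 → σ = 128 MPa, n = 4.68
  material J: E = 71.91, α = 22.3, σ_y = 353.0 → σ = 115 MPa, n = 3.06
  material U: E = 208.0, α = 11.9, σ_y = 335.8 → σ = 178 MPa, n = 1.89
Material U has the lowest safety factor, n = 1.89.

material U, n = 1.89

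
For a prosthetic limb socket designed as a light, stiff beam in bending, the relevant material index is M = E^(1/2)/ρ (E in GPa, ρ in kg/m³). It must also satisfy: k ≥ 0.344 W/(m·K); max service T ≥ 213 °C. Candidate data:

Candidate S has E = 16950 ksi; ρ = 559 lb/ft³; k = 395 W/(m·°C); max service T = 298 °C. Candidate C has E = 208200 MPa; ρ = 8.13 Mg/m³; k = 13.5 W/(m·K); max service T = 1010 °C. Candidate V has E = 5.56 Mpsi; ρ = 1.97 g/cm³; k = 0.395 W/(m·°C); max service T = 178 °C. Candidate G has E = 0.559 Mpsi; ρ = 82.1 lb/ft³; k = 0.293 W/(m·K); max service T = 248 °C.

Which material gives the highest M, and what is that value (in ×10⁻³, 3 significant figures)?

candidate C, M = 1.77×10⁻³

Screen on constraints: k ≥ 0.344 W/(m·K); max service T ≥ 213 °C. Survivors: candidate S, candidate C.
Normalizing units and computing the index:
  candidate S: E = 116.9 GPa, ρ = 8954 kg/m³
  candidate C: E = 208.2 GPa, ρ = 8130 kg/m³
  candidate C: M = 1.77×10⁻³
  candidate S: M = 1.21×10⁻³
Candidate C ranks first.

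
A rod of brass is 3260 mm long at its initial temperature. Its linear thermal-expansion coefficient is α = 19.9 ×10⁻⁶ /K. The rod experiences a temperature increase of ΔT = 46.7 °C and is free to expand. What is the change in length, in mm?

3.03 mm

ΔL = α·L₀·ΔT = 19.9×10⁻⁶ × 3260 mm × 46.70 K = 3.03 mm.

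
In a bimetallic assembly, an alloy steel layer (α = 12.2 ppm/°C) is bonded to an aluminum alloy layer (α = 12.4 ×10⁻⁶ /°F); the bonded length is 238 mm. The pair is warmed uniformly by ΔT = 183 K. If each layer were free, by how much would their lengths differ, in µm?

aluminum alloy: α = 12.4×10⁻⁶/°F × 9/5 = 22.3×10⁻⁶/K.
Δα = |12.2 − 22.3|×10⁻⁶/K = 10.1×10⁻⁶/K.
ΔL_mismatch = Δα·L·ΔT = 10.1×10⁻⁶ × 238.0 mm × 183.0 K = 441 µm.

441 µm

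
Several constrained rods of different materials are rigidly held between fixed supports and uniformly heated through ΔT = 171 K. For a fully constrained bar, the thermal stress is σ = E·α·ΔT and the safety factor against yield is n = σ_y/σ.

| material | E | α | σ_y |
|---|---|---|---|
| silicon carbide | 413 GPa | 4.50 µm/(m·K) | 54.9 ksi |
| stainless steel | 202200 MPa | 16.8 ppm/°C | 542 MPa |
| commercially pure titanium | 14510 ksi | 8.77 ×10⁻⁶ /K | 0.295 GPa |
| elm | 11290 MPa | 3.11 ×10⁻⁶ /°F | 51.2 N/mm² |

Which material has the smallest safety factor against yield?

stainless steel

With everything in SI (GPa, ×10⁻⁶/K, MPa):
  silicon carbide: E = 413.0, α = 4.50, σ_y = 378.5 → σ = 318 MPa, n = 1.19
  stainless steel: E = 202.2, α = 16.8, σ_y = 542.0 → σ = 581 MPa, n = 0.933
  commercially pure titanium: E = 100.0, α = 8.77, σ_y = 295.0 → σ = 150 MPa, n = 1.97
  elm: E = 11.29, α = 5.60, σ_y = 51.20 → σ = 10.8 MPa, n = 4.74
Smallest n: stainless steel with n = 0.933.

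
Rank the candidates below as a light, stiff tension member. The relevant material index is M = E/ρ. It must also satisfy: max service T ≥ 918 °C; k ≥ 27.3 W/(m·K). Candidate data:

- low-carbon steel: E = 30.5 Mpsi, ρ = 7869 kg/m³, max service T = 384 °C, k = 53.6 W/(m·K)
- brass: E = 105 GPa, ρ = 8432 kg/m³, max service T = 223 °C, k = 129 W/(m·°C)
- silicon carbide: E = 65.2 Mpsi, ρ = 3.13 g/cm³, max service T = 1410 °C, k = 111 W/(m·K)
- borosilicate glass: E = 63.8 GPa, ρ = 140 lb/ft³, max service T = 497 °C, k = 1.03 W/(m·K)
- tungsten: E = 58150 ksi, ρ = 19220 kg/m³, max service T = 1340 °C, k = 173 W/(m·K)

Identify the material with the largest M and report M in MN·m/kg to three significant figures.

Screen on constraints: max service T ≥ 918 °C; k ≥ 27.3 W/(m·K). Survivors: silicon carbide, tungsten.
After converting to SI:
  silicon carbide: E = 449.5 GPa, ρ = 3130 kg/m³
  tungsten: E = 400.9 GPa, ρ = 19220 kg/m³
  silicon carbide: M = 144 MN·m/kg
  tungsten: M = 20.9 MN·m/kg
Highest index: silicon carbide.

silicon carbide, M = 144 MN·m/kg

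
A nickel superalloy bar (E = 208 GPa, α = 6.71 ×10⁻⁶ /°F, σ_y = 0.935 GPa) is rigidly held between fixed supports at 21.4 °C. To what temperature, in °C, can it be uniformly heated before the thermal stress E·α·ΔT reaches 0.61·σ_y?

248 °C

α = 6.71×10⁻⁶/°F × 9/5 = 12.1×10⁻⁶/K.
σ_y = 0.935 GPa = 935.0 MPa.
E·α·ΔT = 570.4 MPa ⇒ ΔT = 570.4 / (208.0×10³ × 12.1×10⁻⁶) = 227.0 K.
T = 21.4 + 227.0 = 248.4 °C.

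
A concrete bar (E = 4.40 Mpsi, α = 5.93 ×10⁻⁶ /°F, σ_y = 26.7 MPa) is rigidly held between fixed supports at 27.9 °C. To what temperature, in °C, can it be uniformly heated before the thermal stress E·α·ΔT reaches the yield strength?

110 °C

E = 4.40 Mpsi = 30.34 GPa.
α = 5.93×10⁻⁶/°F × 9/5 = 10.7×10⁻⁶/K.
E·α·ΔT = 26.70 MPa ⇒ ΔT = 26.70 / (30.34×10³ × 10.7×10⁻⁶) = 82.45 K.
T = 27.9 + 82.45 = 110.4 °C.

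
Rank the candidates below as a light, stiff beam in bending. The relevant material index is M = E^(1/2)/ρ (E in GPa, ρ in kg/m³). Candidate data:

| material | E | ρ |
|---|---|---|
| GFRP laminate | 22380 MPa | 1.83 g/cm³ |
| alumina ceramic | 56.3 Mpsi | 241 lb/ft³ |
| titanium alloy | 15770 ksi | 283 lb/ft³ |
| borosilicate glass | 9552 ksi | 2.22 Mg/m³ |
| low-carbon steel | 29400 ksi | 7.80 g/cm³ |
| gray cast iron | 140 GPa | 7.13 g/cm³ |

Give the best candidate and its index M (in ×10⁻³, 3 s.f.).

alumina ceramic, M = 5.10×10⁻³

In SI units:
  GFRP laminate: E = 22.38 GPa, ρ = 1830 kg/m³
  alumina ceramic: E = 388.2 GPa, ρ = 3860 kg/m³
  titanium alloy: E = 108.7 GPa, ρ = 4533 kg/m³
  borosilicate glass: E = 65.86 GPa, ρ = 2220 kg/m³
  low-carbon steel: E = 202.7 GPa, ρ = 7800 kg/m³
  gray cast iron: E = 140.0 GPa, ρ = 7130 kg/m³
  alumina ceramic: M = 5.10×10⁻³
  borosilicate glass: M = 3.66×10⁻³
  GFRP laminate: M = 2.59×10⁻³
  titanium alloy: M = 2.30×10⁻³
  low-carbon steel: M = 1.83×10⁻³
  gray cast iron: M = 1.66×10⁻³
Alumina ceramic ranks first.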